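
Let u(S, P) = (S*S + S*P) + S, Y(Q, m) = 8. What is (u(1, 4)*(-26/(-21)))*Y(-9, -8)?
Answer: 416/7 ≈ 59.429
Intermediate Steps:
u(S, P) = S + S² + P*S (u(S, P) = (S² + P*S) + S = S + S² + P*S)
(u(1, 4)*(-26/(-21)))*Y(-9, -8) = ((1*(1 + 4 + 1))*(-26/(-21)))*8 = ((1*6)*(-26*(-1/21)))*8 = (6*(26/21))*8 = (52/7)*8 = 416/7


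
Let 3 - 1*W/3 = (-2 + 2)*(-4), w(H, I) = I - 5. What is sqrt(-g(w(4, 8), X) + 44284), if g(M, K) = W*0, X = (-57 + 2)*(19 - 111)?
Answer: 2*sqrt(11071) ≈ 210.44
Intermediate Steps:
w(H, I) = -5 + I
W = 9 (W = 9 - 3*(-2 + 2)*(-4) = 9 - 0*(-4) = 9 - 3*0 = 9 + 0 = 9)
X = 5060 (X = -55*(-92) = 5060)
g(M, K) = 0 (g(M, K) = 9*0 = 0)
sqrt(-g(w(4, 8), X) + 44284) = sqrt(-1*0 + 44284) = sqrt(0 + 44284) = sqrt(44284) = 2*sqrt(11071)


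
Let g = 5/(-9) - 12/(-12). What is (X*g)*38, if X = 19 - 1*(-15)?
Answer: 5168/9 ≈ 574.22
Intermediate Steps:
g = 4/9 (g = 5*(-⅑) - 12*(-1/12) = -5/9 + 1 = 4/9 ≈ 0.44444)
X = 34 (X = 19 + 15 = 34)
(X*g)*38 = (34*(4/9))*38 = (136/9)*38 = 5168/9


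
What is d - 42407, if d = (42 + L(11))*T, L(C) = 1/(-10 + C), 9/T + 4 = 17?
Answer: -550904/13 ≈ -42377.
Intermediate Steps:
T = 9/13 (T = 9/(-4 + 17) = 9/13 ≈ 0.69231)
d = 387/13 (d = (42 + 1/(-10 + 11))*(9/13) = (42 + 1/1)*(9/13) = (42 + 1)*(9/13) = 43*(9/13) = 387/13 ≈ 29.769)
d - 42407 = 387/13 - 42407 = -550904/13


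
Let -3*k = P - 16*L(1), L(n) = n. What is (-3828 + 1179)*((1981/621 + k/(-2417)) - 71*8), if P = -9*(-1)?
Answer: 748569385084/500319 ≈ 1.4962e+6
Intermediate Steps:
P = 9
k = 7/3 (k = -(9 - 16*1)/3 = -(9 - 16)/3 = -⅓*(-7) = 7/3 ≈ 2.3333)
(-3828 + 1179)*((1981/621 + k/(-2417)) - 71*8) = (-3828 + 1179)*((1981/621 + (7/3)/(-2417)) - 71*8) = -2649*((1981*(1/621) + (7/3)*(-1/2417)) - 568) = -2649*((1981/621 - 7/7251) - 568) = -2649*(4786628/1500957 - 568) = -2649*(-847756948/1500957) = 748569385084/500319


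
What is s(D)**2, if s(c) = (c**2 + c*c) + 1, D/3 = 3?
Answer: 26569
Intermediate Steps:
D = 9 (D = 3*3 = 9)
s(c) = 1 + 2*c**2 (s(c) = (c**2 + c**2) + 1 = 2*c**2 + 1 = 1 + 2*c**2)
s(D)**2 = (1 + 2*9**2)**2 = (1 + 2*81)**2 = (1 + 162)**2 = 163**2 = 26569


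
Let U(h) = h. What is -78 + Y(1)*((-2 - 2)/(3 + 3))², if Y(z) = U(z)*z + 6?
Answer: -674/9 ≈ -74.889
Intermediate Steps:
Y(z) = 6 + z² (Y(z) = z*z + 6 = z² + 6 = 6 + z²)
-78 + Y(1)*((-2 - 2)/(3 + 3))² = -78 + (6 + 1²)*((-2 - 2)/(3 + 3))² = -78 + (6 + 1)*(-4/6)² = -78 + 7*(-4*⅙)² = -78 + 7*(-⅔)² = -78 + 7*(4/9) = -78 + 28/9 = -674/9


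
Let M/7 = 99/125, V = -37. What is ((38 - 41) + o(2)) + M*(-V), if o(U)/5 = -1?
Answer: 24641/125 ≈ 197.13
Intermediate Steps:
o(U) = -5 (o(U) = 5*(-1) = -5)
M = 693/125 (M = 7*(99/125) = 693/125 ≈ 5.5440)
((38 - 41) + o(2)) + M*(-V) = ((38 - 41) - 5) + 693*(-1*(-37))/125 = (-3 - 5) + (693/125)*37 = -8 + 25641/125 = 24641/125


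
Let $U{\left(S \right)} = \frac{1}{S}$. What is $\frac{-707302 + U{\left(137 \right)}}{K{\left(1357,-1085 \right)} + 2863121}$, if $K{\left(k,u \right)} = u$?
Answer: $- \frac{96900373}{392098932} \approx -0.24713$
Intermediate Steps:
$\frac{-707302 + U{\left(137 \right)}}{K{\left(1357,-1085 \right)} + 2863121} = \frac{-707302 + \frac{1}{137}}{-1085 + 2863121} = \frac{-707302 + \frac{1}{137}}{2862036} = \left(- \frac{96900373}{137}\right) \frac{1}{2862036} = - \frac{96900373}{392098932}$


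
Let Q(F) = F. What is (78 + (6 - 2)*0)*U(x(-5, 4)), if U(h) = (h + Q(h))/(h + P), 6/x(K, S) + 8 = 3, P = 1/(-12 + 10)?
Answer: 1872/17 ≈ 110.12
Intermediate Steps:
P = -½ (P = 1/(-2) = -½ ≈ -0.50000)
x(K, S) = -6/5 (x(K, S) = 6/(-8 + 3) = 6/(-5) = 6*(-⅕) = -6/5)
U(h) = 2*h/(-½ + h) (U(h) = (h + h)/(h - ½) = (2*h)/(-½ + h) = 2*h/(-½ + h))
(78 + (6 - 2)*0)*U(x(-5, 4)) = (78 + (6 - 2)*0)*(4*(-6/5)/(-1 + 2*(-6/5))) = (78 + 4*0)*(4*(-6/5)/(-1 - 12/5)) = (78 + 0)*(4*(-6/5)/(-17/5)) = 78*(4*(-6/5)*(-5/17)) = 78*(24/17) = 1872/17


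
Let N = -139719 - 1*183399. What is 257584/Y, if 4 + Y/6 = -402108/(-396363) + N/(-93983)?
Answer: 799613371017428/8428900341 ≈ 94866.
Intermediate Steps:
N = -323118 (N = -139719 - 183399 = -323118)
Y = 33715601364/12417127943 (Y = -24 + 6*(-402108/(-396363) - 323118/(-93983)) = -24 + 6*(-402108*(-1/396363) - 323118*(-1/93983)) = -24 + 6*(134036/132121 + 323118/93983) = -24 + 6*(55287778666/12417127943) = -24 + 331726671996/12417127943 = 33715601364/12417127943 ≈ 2.7152)
257584/Y = 257584/(33715601364/12417127943) = 257584*(12417127943/33715601364) = 799613371017428/8428900341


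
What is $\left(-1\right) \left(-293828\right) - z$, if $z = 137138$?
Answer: $156690$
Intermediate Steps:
$\left(-1\right) \left(-293828\right) - z = \left(-1\right) \left(-293828\right) - 137138 = 293828 - 137138 = 156690$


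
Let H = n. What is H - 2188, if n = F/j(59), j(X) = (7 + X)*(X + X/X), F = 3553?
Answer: -787357/360 ≈ -2187.1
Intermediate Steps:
j(X) = (1 + X)*(7 + X) (j(X) = (7 + X)*(X + 1) = (7 + X)*(1 + X) = (1 + X)*(7 + X))
n = 323/360 (n = 3553/(7 + 59² + 8*59) = 3553/(7 + 3481 + 472) = 3553/3960 = 3553*(1/3960) = 323/360 ≈ 0.89722)
H = 323/360 ≈ 0.89722
H - 2188 = 323/360 - 2188 = -787357/360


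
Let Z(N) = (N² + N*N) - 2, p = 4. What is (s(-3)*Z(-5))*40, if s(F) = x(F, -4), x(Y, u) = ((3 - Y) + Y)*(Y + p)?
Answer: 5760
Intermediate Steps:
x(Y, u) = 12 + 3*Y (x(Y, u) = ((3 - Y) + Y)*(Y + 4) = 3*(4 + Y) = 12 + 3*Y)
s(F) = 12 + 3*F
Z(N) = -2 + 2*N² (Z(N) = (N² + N²) - 2 = 2*N² - 2 = -2 + 2*N²)
(s(-3)*Z(-5))*40 = ((12 + 3*(-3))*(-2 + 2*(-5)²))*40 = ((12 - 9)*(-2 + 2*25))*40 = (3*(-2 + 50))*40 = (3*48)*40 = 144*40 = 5760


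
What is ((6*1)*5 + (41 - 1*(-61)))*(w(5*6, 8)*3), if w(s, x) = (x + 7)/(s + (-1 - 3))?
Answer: 2970/13 ≈ 228.46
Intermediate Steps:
w(s, x) = (7 + x)/(-4 + s) (w(s, x) = (7 + x)/(s - 4) = (7 + x)/(-4 + s))
((6*1)*5 + (41 - 1*(-61)))*(w(5*6, 8)*3) = ((6*1)*5 + (41 - 1*(-61)))*(((7 + 8)/(-4 + 5*6))*3) = (6*5 + (41 + 61))*((15/(-4 + 30))*3) = (30 + 102)*((15/26)*3) = 132*(((1/26)*15)*3) = 132*((15/26)*3) = 132*(45/26) = 2970/13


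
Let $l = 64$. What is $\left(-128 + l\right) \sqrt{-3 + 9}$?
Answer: $- 64 \sqrt{6} \approx -156.77$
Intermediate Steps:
$\left(-128 + l\right) \sqrt{-3 + 9} = \left(-128 + 64\right) \sqrt{-3 + 9} = - 64 \sqrt{6}$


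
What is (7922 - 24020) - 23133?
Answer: -39231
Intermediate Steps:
(7922 - 24020) - 23133 = -16098 - 23133 = -39231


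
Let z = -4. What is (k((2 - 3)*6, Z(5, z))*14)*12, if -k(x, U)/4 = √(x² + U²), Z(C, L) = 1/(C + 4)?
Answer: -224*√2917/3 ≈ -4032.7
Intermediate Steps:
Z(C, L) = 1/(4 + C)
k(x, U) = -4*√(U² + x²) (k(x, U) = -4*√(x² + U²) = -4*√(U² + x²))
(k((2 - 3)*6, Z(5, z))*14)*12 = (-4*√((1/(4 + 5))² + ((2 - 3)*6)²)*14)*12 = (-4*√((1/9)² + (-1*6)²)*14)*12 = (-4*√((⅑)² + (-6)²)*14)*12 = (-4*√(1/81 + 36)*14)*12 = (-4*√2917/9*14)*12 = -56*√2917/9*12 = -224*√2917/3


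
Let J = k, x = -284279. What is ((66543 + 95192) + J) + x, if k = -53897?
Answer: -176441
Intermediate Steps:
J = -53897
((66543 + 95192) + J) + x = ((66543 + 95192) - 53897) - 284279 = (161735 - 53897) - 284279 = 107838 - 284279 = -176441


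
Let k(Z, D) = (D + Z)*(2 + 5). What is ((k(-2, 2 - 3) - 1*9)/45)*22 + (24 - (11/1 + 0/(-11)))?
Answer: -5/3 ≈ -1.6667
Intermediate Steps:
k(Z, D) = 7*D + 7*Z (k(Z, D) = (D + Z)*7 = 7*D + 7*Z)
((k(-2, 2 - 3) - 1*9)/45)*22 + (24 - (11/1 + 0/(-11))) = (((7*(2 - 3) + 7*(-2)) - 1*9)/45)*22 + (24 - (11/1 + 0/(-11))) = (((7*(-1) - 14) - 9)*(1/45))*22 + (24 - (11*1 + 0*(-1/11))) = (((-7 - 14) - 9)*(1/45))*22 + (24 - (11 + 0)) = ((-21 - 9)*(1/45))*22 + (24 - 1*11) = -30*1/45*22 + (24 - 11) = -2/3*22 + 13 = -44/3 + 13 = -5/3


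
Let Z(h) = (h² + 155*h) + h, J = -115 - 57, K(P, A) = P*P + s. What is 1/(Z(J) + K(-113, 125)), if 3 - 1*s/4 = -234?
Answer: 1/16469 ≈ 6.0720e-5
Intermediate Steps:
s = 948 (s = 12 - 4*(-234) = 12 + 936 = 948)
K(P, A) = 948 + P² (K(P, A) = P*P + 948 = P² + 948 = 948 + P²)
J = -172
Z(h) = h² + 156*h
1/(Z(J) + K(-113, 125)) = 1/(-172*(156 - 172) + (948 + (-113)²)) = 1/(-172*(-16) + (948 + 12769)) = 1/(2752 + 13717) = 1/16469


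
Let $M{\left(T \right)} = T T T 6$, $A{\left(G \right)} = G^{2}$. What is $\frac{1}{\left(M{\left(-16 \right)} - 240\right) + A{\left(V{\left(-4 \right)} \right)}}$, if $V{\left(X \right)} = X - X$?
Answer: $- \frac{1}{24816} \approx -4.0297 \cdot 10^{-5}$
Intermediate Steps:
$V{\left(X \right)} = 0$
$M{\left(T \right)} = 6 T^{3}$ ($M{\left(T \right)} = T T^{2} \cdot 6 = T^{3} \cdot 6 = 6 T^{3}$)
$\frac{1}{\left(M{\left(-16 \right)} - 240\right) + A{\left(V{\left(-4 \right)} \right)}} = \frac{1}{\left(6 \left(-16\right)^{3} - 240\right) + 0^{2}} = \frac{1}{\left(6 \left(-4096\right) - 240\right) + 0} = \frac{1}{\left(-24576 - 240\right) + 0} = \frac{1}{-24816 + 0} = \frac{1}{-24816} = - \frac{1}{24816}$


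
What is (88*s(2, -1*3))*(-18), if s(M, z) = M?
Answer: -3168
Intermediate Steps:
(88*s(2, -1*3))*(-18) = (88*2)*(-18) = 176*(-18) = -3168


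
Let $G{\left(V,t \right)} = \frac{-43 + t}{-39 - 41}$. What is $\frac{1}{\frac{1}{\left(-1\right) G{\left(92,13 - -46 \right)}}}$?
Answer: $\frac{1}{5} \approx 0.2$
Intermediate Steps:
$G{\left(V,t \right)} = \frac{43}{80} - \frac{t}{80}$ ($G{\left(V,t \right)} = \frac{-43 + t}{-80} = \left(-43 + t\right) \left(- \frac{1}{80}\right) = \frac{43}{80} - \frac{t}{80}$)
$\frac{1}{\frac{1}{\left(-1\right) G{\left(92,13 - -46 \right)}}} = \frac{1}{\frac{1}{\left(-1\right) \left(\frac{43}{80} - \frac{13 - -46}{80}\right)}} = \frac{1}{\frac{1}{\left(-1\right) \left(\frac{43}{80} - \frac{13 + 46}{80}\right)}} = \frac{1}{\frac{1}{\left(-1\right) \left(\frac{43}{80} - \frac{59}{80}\right)}} = \frac{1}{\frac{1}{\left(-1\right) \left(- \frac{1}{5}\right)}} = \frac{1}{\frac{1}{\frac{1}{5}}} = \frac{1}{5}$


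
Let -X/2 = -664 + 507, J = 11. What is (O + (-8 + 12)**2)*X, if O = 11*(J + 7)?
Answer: 67196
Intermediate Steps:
O = 198 (O = 11*(11 + 7) = 11*18 = 198)
X = 314 (X = -2*(-664 + 507) = -2*(-157) = 314)
(O + (-8 + 12)**2)*X = (198 + (-8 + 12)**2)*314 = (198 + 4**2)*314 = (198 + 16)*314 = 214*314 = 67196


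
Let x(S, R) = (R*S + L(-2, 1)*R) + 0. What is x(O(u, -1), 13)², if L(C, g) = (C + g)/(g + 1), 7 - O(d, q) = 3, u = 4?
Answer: 8281/4 ≈ 2070.3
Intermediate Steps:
O(d, q) = 4 (O(d, q) = 7 - 1*3 = 7 - 3 = 4)
L(C, g) = (C + g)/(1 + g)
x(S, R) = -R/2 + R*S (x(S, R) = (R*S + ((-2 + 1)/(1 + 1))*R) + 0 = (R*S + (-1/2)*R) + 0 = (R*S + ((½)*(-1))*R) + 0 = (R*S - R/2) + 0 = (-R/2 + R*S) + 0 = -R/2 + R*S)
x(O(u, -1), 13)² = (13*(-½ + 4))² = (13*(7/2))² = (91/2)² = 8281/4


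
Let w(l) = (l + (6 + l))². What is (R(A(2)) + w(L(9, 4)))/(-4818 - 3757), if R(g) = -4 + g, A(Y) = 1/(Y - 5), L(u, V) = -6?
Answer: -19/5145 ≈ -0.0036929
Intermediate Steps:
A(Y) = 1/(-5 + Y)
w(l) = (6 + 2*l)²
(R(A(2)) + w(L(9, 4)))/(-4818 - 3757) = ((-4 + 1/(-5 + 2)) + 4*(3 - 6)²)/(-4818 - 3757) = ((-4 + 1/(-3)) + 4*(-3)²)/(-8575) = ((-4 - ⅓) + 4*9)*(-1/8575) = (-13/3 + 36)*(-1/8575) = (95/3)*(-1/8575) = -19/5145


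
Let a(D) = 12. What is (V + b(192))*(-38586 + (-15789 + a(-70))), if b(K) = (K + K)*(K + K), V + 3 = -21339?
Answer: -6855935382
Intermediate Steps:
V = -21342 (V = -3 - 21339 = -21342)
b(K) = 4*K**2 (b(K) = (2*K)*(2*K) = 4*K**2)
(V + b(192))*(-38586 + (-15789 + a(-70))) = (-21342 + 4*192**2)*(-38586 + (-15789 + 12)) = (-21342 + 4*36864)*(-38586 - 15777) = (-21342 + 147456)*(-54363) = 126114*(-54363) = -6855935382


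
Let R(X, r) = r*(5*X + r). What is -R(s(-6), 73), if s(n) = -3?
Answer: -4234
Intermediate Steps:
R(X, r) = r*(r + 5*X)
-R(s(-6), 73) = -73*(73 + 5*(-3)) = -73*(73 - 15) = -73*58 = -1*4234 = -4234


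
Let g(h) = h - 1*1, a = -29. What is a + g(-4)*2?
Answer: -39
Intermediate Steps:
g(h) = -1 + h (g(h) = h - 1 = -1 + h)
a + g(-4)*2 = -29 + (-1 - 4)*2 = -29 - 5*2 = -29 - 10 = -39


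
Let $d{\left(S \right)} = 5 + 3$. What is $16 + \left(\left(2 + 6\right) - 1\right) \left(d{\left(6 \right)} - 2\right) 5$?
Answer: $226$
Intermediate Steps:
$d{\left(S \right)} = 8$
$16 + \left(\left(2 + 6\right) - 1\right) \left(d{\left(6 \right)} - 2\right) 5 = 16 + \left(\left(2 + 6\right) - 1\right) \left(8 - 2\right) 5 = 16 + \left(8 - 1\right) 6 \cdot 5 = 16 + 7 \cdot 30 = 16 + 210 = 226$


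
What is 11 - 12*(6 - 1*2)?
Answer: -37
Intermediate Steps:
11 - 12*(6 - 1*2) = 11 - 12*(6 - 2) = 11 - 12*4 = 11 - 48 = -37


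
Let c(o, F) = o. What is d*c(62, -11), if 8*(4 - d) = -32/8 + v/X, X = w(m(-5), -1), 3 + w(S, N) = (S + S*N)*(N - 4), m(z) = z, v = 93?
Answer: 2077/4 ≈ 519.25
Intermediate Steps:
w(S, N) = -3 + (-4 + N)*(S + N*S) (w(S, N) = -3 + (S + S*N)*(N - 4) = -3 + (S + N*S)*(-4 + N) = -3 + (-4 + N)*(S + N*S))
X = -3 (X = -3 - 4*(-5) - 5*(-1)**2 - 3*(-1)*(-5) = -3 + 20 - 5*1 - 15 = -3 + 20 - 5 - 15 = -3)
d = 67/8 (d = 4 - (-32/8 + 93/(-3))/8 = 4 - (-32*1/8 + 93*(-1/3))/8 = 4 - (-4 - 31)/8 = 4 - 1/8*(-35) = 4 + 35/8 = 67/8 ≈ 8.3750)
d*c(62, -11) = (67/8)*62 = 2077/4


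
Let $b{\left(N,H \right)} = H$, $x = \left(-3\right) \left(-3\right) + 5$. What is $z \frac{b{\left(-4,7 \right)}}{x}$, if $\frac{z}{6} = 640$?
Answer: $1920$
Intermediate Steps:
$z = 3840$ ($z = 6 \cdot 640 = 3840$)
$x = 14$ ($x = 9 + 5 = 14$)
$z \frac{b{\left(-4,7 \right)}}{x} = 3840 \cdot \frac{7}{14} = 3840 \cdot 7 \cdot \frac{1}{14} = 3840 \cdot \frac{1}{2} = 1920$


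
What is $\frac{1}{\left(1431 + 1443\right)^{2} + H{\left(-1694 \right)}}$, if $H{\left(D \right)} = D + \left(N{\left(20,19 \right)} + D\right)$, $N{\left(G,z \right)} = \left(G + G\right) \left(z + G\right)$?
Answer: $\frac{1}{8258048} \approx 1.2109 \cdot 10^{-7}$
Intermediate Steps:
$N{\left(G,z \right)} = 2 G \left(G + z\right)$
$H{\left(D \right)} = 1560 + 2 D$ ($H{\left(D \right)} = D + \left(2 \cdot 20 \left(20 + 19\right) + D\right) = D + \left(2 \cdot 20 \cdot 39 + D\right) = D + \left(1560 + D\right) = 1560 + 2 D$)
$\frac{1}{\left(1431 + 1443\right)^{2} + H{\left(-1694 \right)}} = \frac{1}{\left(1431 + 1443\right)^{2} + \left(1560 + 2 \left(-1694\right)\right)} = \frac{1}{2874^{2} + \left(1560 - 3388\right)} = \frac{1}{8259876 - 1828} = \frac{1}{8258048}$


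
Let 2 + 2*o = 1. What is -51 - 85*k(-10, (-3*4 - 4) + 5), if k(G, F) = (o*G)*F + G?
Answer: 5474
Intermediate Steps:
o = -½ (o = -1 + (½)*1 = -1 + ½ = -½ ≈ -0.50000)
k(G, F) = G - F*G/2 (k(G, F) = (-G/2)*F + G = -F*G/2 + G = G - F*G/2)
-51 - 85*k(-10, (-3*4 - 4) + 5) = -51 - 85*(-10)*(2 - ((-3*4 - 4) + 5))/2 = -51 - 85*(-10)*(2 - ((-12 - 4) + 5))/2 = -51 - 85*(-10)*(2 - (-16 + 5))/2 = -51 - 85*(-10)*(2 - 1*(-11))/2 = -51 - 85*(-10)*(2 + 11)/2 = -51 - 85*(-10)*13/2 = -51 - 85*(-65) = -51 + 5525 = 5474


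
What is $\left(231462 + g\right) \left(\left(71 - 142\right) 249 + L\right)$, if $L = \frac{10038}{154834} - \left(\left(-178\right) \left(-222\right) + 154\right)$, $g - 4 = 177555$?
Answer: $- \frac{1815964283658794}{77417} \approx -2.3457 \cdot 10^{10}$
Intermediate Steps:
$g = 177559$ ($g = 4 + 177555 = 177559$)
$L = - \frac{3071127371}{77417}$ ($L = 10038 \cdot \frac{1}{154834} - \left(39516 + 154\right) = \frac{5019}{77417} - 39670 = - \frac{3071127371}{77417} \approx -39670.0$)
$\left(231462 + g\right) \left(\left(71 - 142\right) 249 + L\right) = \left(231462 + 177559\right) \left(\left(71 - 142\right) 249 - \frac{3071127371}{77417}\right) = 409021 \left(\left(-71\right) 249 - \frac{3071127371}{77417}\right) = 409021 \left(-17679 - \frac{3071127371}{77417}\right) = 409021 \left(- \frac{4439782514}{77417}\right) = - \frac{1815964283658794}{77417}$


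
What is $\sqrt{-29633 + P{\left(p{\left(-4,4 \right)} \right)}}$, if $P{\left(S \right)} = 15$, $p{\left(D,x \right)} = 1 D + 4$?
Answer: $i \sqrt{29618} \approx 172.1 i$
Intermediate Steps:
$p{\left(D,x \right)} = 4 + D$ ($p{\left(D,x \right)} = D + 4 = 4 + D$)
$\sqrt{-29633 + P{\left(p{\left(-4,4 \right)} \right)}} = \sqrt{-29633 + 15} = \sqrt{-29618} = i \sqrt{29618}$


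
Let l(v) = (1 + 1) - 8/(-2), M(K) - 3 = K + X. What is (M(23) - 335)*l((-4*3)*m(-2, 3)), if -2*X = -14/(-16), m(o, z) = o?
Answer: -14853/8 ≈ -1856.6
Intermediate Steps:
X = -7/16 (X = -(-7)/(-16) = -(-7)*(-1)/16 = -½*7/8 = -7/16 ≈ -0.43750)
M(K) = 41/16 + K (M(K) = 3 + (K - 7/16) = 3 + (-7/16 + K) = 41/16 + K)
l(v) = 6 (l(v) = 2 - 8*(-½) = 2 + 4 = 6)
(M(23) - 335)*l((-4*3)*m(-2, 3)) = ((41/16 + 23) - 335)*6 = (409/16 - 335)*6 = -4951/16*6 = -14853/8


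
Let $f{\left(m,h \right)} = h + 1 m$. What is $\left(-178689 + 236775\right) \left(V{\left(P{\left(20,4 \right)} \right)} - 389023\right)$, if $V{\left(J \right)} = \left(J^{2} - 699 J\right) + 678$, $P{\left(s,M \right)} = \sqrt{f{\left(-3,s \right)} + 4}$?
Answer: $-22556187864 - 40602114 \sqrt{21} \approx -2.2742 \cdot 10^{10}$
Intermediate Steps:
$f{\left(m,h \right)} = h + m$
$P{\left(s,M \right)} = \sqrt{1 + s}$ ($P{\left(s,M \right)} = \sqrt{\left(s - 3\right) + 4} = \sqrt{\left(-3 + s\right) + 4} = \sqrt{1 + s}$)
$V{\left(J \right)} = 678 + J^{2} - 699 J$
$\left(-178689 + 236775\right) \left(V{\left(P{\left(20,4 \right)} \right)} - 389023\right) = \left(-178689 + 236775\right) \left(\left(678 + \left(\sqrt{1 + 20}\right)^{2} - 699 \sqrt{1 + 20}\right) - 389023\right) = 58086 \left(\left(678 + \left(\sqrt{21}\right)^{2} - 699 \sqrt{21}\right) - 389023\right) = 58086 \left(\left(678 + 21 - 699 \sqrt{21}\right) - 389023\right) = 58086 \left(\left(699 - 699 \sqrt{21}\right) - 389023\right) = 58086 \left(-388324 - 699 \sqrt{21}\right) = -22556187864 - 40602114 \sqrt{21}$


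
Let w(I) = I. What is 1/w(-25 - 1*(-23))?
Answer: -½ ≈ -0.50000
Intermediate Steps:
1/w(-25 - 1*(-23)) = 1/(-25 - 1*(-23)) = 1/(-25 + 23) = 1/(-2) = -½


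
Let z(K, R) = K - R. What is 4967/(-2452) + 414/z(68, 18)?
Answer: 383389/61300 ≈ 6.2543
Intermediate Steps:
4967/(-2452) + 414/z(68, 18) = 4967/(-2452) + 414/(68 - 1*18) = 4967*(-1/2452) + 414/(68 - 18) = -4967/2452 + 414/50 = -4967/2452 + 414*(1/50) = -4967/2452 + 207/25 = 383389/61300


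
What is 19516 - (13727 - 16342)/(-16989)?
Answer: 331554709/16989 ≈ 19516.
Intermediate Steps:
19516 - (13727 - 16342)/(-16989) = 19516 - (-2615)*(-1)/16989 = 19516 - 1*2615/16989 = 19516 - 2615/16989 = 331554709/16989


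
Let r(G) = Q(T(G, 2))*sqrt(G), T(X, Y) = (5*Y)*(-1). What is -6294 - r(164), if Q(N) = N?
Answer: -6294 + 20*sqrt(41) ≈ -6165.9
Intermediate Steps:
T(X, Y) = -5*Y
r(G) = -10*sqrt(G) (r(G) = (-5*2)*sqrt(G) = -10*sqrt(G))
-6294 - r(164) = -6294 - (-10)*sqrt(164) = -6294 - (-10)*2*sqrt(41) = -6294 - (-20)*sqrt(41) = -6294 + 20*sqrt(41)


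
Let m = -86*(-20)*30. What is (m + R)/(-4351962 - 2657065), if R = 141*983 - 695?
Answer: -189508/7009027 ≈ -0.027038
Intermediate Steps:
m = 51600 (m = 1720*30 = 51600)
R = 137908 (R = 138603 - 695 = 137908)
(m + R)/(-4351962 - 2657065) = (51600 + 137908)/(-4351962 - 2657065) = 189508/(-7009027) = 189508*(-1/7009027) = -189508/7009027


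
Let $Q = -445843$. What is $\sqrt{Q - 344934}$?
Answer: $i \sqrt{790777} \approx 889.26 i$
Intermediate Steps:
$\sqrt{Q - 344934} = \sqrt{-445843 - 344934} = \sqrt{-790777} = i \sqrt{790777}$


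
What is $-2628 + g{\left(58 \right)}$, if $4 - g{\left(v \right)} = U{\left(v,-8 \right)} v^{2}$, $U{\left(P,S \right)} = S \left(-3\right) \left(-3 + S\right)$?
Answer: $885472$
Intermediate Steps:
$U{\left(P,S \right)} = - 3 S \left(-3 + S\right)$
$g{\left(v \right)} = 4 + 264 v^{2}$ ($g{\left(v \right)} = 4 - 3 \left(-8\right) \left(3 - -8\right) v^{2} = 4 - 3 \left(-8\right) \left(3 + 8\right) v^{2} = 4 - 3 \left(-8\right) 11 v^{2} = 4 - - 264 v^{2} = 4 + 264 v^{2}$)
$-2628 + g{\left(58 \right)} = -2628 + \left(4 + 264 \cdot 58^{2}\right) = -2628 + \left(4 + 264 \cdot 3364\right) = -2628 + \left(4 + 888096\right) = -2628 + 888100 = 885472$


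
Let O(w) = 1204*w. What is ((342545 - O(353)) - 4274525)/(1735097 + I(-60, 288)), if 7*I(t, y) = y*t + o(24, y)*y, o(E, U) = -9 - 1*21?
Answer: -30498944/12119759 ≈ -2.5165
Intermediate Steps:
o(E, U) = -30 (o(E, U) = -9 - 21 = -30)
I(t, y) = -30*y/7 + t*y/7 (I(t, y) = (y*t - 30*y)/7 = (t*y - 30*y)/7 = (-30*y + t*y)/7 = -30*y/7 + t*y/7)
((342545 - O(353)) - 4274525)/(1735097 + I(-60, 288)) = ((342545 - 1204*353) - 4274525)/(1735097 + (⅐)*288*(-30 - 60)) = ((342545 - 1*425012) - 4274525)/(1735097 + (⅐)*288*(-90)) = ((342545 - 425012) - 4274525)/(1735097 - 25920/7) = (-82467 - 4274525)/(12119759/7) = -4356992*7/12119759 = -30498944/12119759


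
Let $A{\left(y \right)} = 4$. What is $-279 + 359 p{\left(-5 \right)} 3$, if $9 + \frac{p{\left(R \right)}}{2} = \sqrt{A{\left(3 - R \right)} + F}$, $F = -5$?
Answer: $-19665 + 2154 i \approx -19665.0 + 2154.0 i$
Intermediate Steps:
$p{\left(R \right)} = -18 + 2 i$ ($p{\left(R \right)} = -18 + 2 \sqrt{4 - 5} = -18 + 2 \sqrt{-1} = -18 + 2 i$)
$-279 + 359 p{\left(-5 \right)} 3 = -279 + 359 \left(-18 + 2 i\right) 3 = -279 + 359 \left(-54 + 6 i\right) = -279 - \left(19386 - 2154 i\right) = -19665 + 2154 i$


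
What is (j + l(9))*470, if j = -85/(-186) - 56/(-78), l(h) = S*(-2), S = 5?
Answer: -1671555/403 ≈ -4147.8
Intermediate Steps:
l(h) = -10 (l(h) = 5*(-2) = -10)
j = 947/806 (j = -85*(-1/186) - 56*(-1/78) = 85/186 + 28/39 = 947/806 ≈ 1.1749)
(j + l(9))*470 = (947/806 - 10)*470 = -7113/806*470 = -1671555/403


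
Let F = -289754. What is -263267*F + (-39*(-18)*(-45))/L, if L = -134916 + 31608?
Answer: 1313434948668589/17218 ≈ 7.6283e+10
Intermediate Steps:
L = -103308
-263267*F + (-39*(-18)*(-45))/L = -263267/(1/(-289754)) + (-39*(-18)*(-45))/(-103308) = -263267/(-1/289754) + (702*(-45))*(-1/103308) = -263267*(-289754) - 31590*(-1/103308) = 76282666318 + 5265/17218 = 1313434948668589/17218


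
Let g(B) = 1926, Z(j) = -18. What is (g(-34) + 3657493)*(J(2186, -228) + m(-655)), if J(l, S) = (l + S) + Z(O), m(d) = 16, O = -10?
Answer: 7157823564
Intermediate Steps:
J(l, S) = -18 + S + l (J(l, S) = (l + S) - 18 = (S + l) - 18 = -18 + S + l)
(g(-34) + 3657493)*(J(2186, -228) + m(-655)) = (1926 + 3657493)*((-18 - 228 + 2186) + 16) = 3659419*(1940 + 16) = 3659419*1956 = 7157823564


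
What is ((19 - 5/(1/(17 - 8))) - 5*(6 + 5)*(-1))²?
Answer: 841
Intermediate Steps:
((19 - 5/(1/(17 - 8))) - 5*(6 + 5)*(-1))² = ((19 - 5/(1/9)) - 5*11*(-1))² = ((19 - 5/⅑) - 55*(-1))² = ((19 - 5*9) + 55)² = ((19 - 45) + 55)² = (-26 + 55)² = 29² = 841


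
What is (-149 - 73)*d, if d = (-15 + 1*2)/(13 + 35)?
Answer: 481/8 ≈ 60.125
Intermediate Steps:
d = -13/48 (d = (-15 + 2)/48 = -13*1/48 = -13/48 ≈ -0.27083)
(-149 - 73)*d = (-149 - 73)*(-13/48) = -222*(-13/48) = 481/8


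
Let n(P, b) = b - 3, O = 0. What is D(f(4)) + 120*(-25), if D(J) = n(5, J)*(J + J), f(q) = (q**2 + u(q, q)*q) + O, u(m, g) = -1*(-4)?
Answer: -1144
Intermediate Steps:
u(m, g) = 4
n(P, b) = -3 + b
f(q) = q**2 + 4*q (f(q) = (q**2 + 4*q) + 0 = q**2 + 4*q)
D(J) = 2*J*(-3 + J) (D(J) = (-3 + J)*(J + J) = (-3 + J)*(2*J) = 2*J*(-3 + J))
D(f(4)) + 120*(-25) = 2*(4*(4 + 4))*(-3 + 4*(4 + 4)) + 120*(-25) = 2*(4*8)*(-3 + 4*8) - 3000 = 2*32*(-3 + 32) - 3000 = 2*32*29 - 3000 = 1856 - 3000 = -1144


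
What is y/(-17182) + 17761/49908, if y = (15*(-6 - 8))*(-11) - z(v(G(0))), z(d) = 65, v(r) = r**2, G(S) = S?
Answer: 96563021/428759628 ≈ 0.22521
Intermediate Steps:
y = 2245 (y = (15*(-6 - 8))*(-11) - 1*65 = (15*(-14))*(-11) - 65 = -210*(-11) - 65 = 2310 - 65 = 2245)
y/(-17182) + 17761/49908 = 2245/(-17182) + 17761/49908 = 2245*(-1/17182) + 17761*(1/49908) = -2245/17182 + 17761/49908 = 96563021/428759628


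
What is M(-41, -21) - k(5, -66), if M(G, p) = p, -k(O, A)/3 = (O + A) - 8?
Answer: -228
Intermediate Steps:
k(O, A) = 24 - 3*A - 3*O (k(O, A) = -3*((O + A) - 8) = -3*((A + O) - 8) = -3*(-8 + A + O) = 24 - 3*A - 3*O)
M(-41, -21) - k(5, -66) = -21 - (24 - 3*(-66) - 3*5) = -21 - (24 + 198 - 15) = -21 - 1*207 = -21 - 207 = -228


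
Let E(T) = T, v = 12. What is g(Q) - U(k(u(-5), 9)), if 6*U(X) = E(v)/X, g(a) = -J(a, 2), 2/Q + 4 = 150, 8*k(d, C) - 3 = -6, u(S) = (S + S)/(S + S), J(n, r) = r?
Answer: 10/3 ≈ 3.3333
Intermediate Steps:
u(S) = 1 (u(S) = (2*S)/((2*S)) = (2*S)*(1/(2*S)) = 1)
k(d, C) = -3/8 (k(d, C) = 3/8 + (⅛)*(-6) = 3/8 - ¾ = -3/8)
Q = 1/73 (Q = 2/(-4 + 150) = 2/146 = 2*(1/146) = 1/73 ≈ 0.013699)
g(a) = -2 (g(a) = -1*2 = -2)
U(X) = 2/X (U(X) = (12/X)/6 = 2/X)
g(Q) - U(k(u(-5), 9)) = -2 - 2/(-3/8) = -2 - 2*(-8)/3 = -2 - 1*(-16/3) = -2 + 16/3 = 10/3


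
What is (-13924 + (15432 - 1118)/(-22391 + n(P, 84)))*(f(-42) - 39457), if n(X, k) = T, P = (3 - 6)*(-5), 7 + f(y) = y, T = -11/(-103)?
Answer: 634345203591790/1153131 ≈ 5.5011e+8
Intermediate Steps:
T = 11/103 (T = -11*(-1/103) = 11/103 ≈ 0.10680)
f(y) = -7 + y
P = 15 (P = -3*(-5) = 15)
n(X, k) = 11/103
(-13924 + (15432 - 1118)/(-22391 + n(P, 84)))*(f(-42) - 39457) = (-13924 + (15432 - 1118)/(-22391 + 11/103))*((-7 - 42) - 39457) = (-13924 + 14314/(-2306262/103))*(-49 - 39457) = (-13924 + 14314*(-103/2306262))*(-39506) = (-13924 - 737171/1153131)*(-39506) = -16056933215/1153131*(-39506) = 634345203591790/1153131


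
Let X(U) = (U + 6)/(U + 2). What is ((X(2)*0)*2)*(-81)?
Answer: 0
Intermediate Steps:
X(U) = (6 + U)/(2 + U)
((X(2)*0)*2)*(-81) = ((((6 + 2)/(2 + 2))*0)*2)*(-81) = (((8/4)*0)*2)*(-81) = ((((1/4)*8)*0)*2)*(-81) = ((2*0)*2)*(-81) = (0*2)*(-81) = 0*(-81) = 0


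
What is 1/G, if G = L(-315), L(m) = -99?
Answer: -1/99 ≈ -0.010101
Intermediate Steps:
G = -99
1/G = 1/(-99) = -1/99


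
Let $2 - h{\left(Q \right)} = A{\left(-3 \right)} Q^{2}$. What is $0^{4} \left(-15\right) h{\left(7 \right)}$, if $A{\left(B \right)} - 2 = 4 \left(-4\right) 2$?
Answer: $0$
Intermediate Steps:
$A{\left(B \right)} = -30$ ($A{\left(B \right)} = 2 + 4 \left(-4\right) 2 = 2 - 32 = -30$)
$h{\left(Q \right)} = 2 + 30 Q^{2}$ ($h{\left(Q \right)} = 2 - - 30 Q^{2} = 2 + 30 Q^{2}$)
$0^{4} \left(-15\right) h{\left(7 \right)} = 0^{4} \left(-15\right) \left(2 + 30 \cdot 7^{2}\right) = 0 \left(-15\right) \left(2 + 30 \cdot 49\right) = 0 \left(2 + 1470\right) = 0 \cdot 1472 = 0$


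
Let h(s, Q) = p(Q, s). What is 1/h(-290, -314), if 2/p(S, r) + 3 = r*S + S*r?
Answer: 182117/2 ≈ 91059.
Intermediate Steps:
p(S, r) = 2/(-3 + 2*S*r) (p(S, r) = 2/(-3 + (r*S + S*r)) = 2/(-3 + (S*r + S*r)) = 2/(-3 + 2*S*r))
h(s, Q) = 2/(-3 + 2*Q*s)
1/h(-290, -314) = 1/(2/(-3 + 2*(-314)*(-290))) = 1/(2/(-3 + 182120)) = 1/(2/182117) = 182117/2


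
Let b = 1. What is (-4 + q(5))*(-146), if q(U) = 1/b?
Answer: 438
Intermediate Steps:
q(U) = 1 (q(U) = 1/1 = 1)
(-4 + q(5))*(-146) = (-4 + 1)*(-146) = -3*(-146) = 438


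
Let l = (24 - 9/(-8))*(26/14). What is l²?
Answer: 6827769/3136 ≈ 2177.2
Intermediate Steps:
l = 2613/56 (l = (24 - 9*(-⅛))*(26*(1/14)) = (24 + 9/8)*(13/7) = (201/8)*(13/7) = 2613/56 ≈ 46.661)
l² = (2613/56)² = 6827769/3136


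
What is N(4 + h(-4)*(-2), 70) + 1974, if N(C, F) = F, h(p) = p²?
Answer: 2044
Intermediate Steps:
N(4 + h(-4)*(-2), 70) + 1974 = 70 + 1974 = 2044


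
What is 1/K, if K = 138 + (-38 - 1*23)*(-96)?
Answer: 1/5994 ≈ 0.00016683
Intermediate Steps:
K = 5994 (K = 138 + (-38 - 23)*(-96) = 138 - 61*(-96) = 138 + 5856 = 5994)
1/K = 1/5994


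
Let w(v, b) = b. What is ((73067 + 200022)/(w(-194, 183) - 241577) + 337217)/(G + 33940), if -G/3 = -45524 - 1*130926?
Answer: 81401887409/135974826260 ≈ 0.59865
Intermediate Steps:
G = 529350 (G = -3*(-45524 - 1*130926) = -3*(-45524 - 130926) = -3*(-176450) = 529350)
((73067 + 200022)/(w(-194, 183) - 241577) + 337217)/(G + 33940) = ((73067 + 200022)/(183 - 241577) + 337217)/(529350 + 33940) = (273089/(-241394) + 337217)/563290 = (273089*(-1/241394) + 337217)*(1/563290) = (-273089/241394 + 337217)*(1/563290) = (81401887409/241394)*(1/563290) = 81401887409/135974826260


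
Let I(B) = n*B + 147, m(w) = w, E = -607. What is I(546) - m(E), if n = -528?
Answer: -287534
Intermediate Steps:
I(B) = 147 - 528*B (I(B) = -528*B + 147 = 147 - 528*B)
I(546) - m(E) = (147 - 528*546) - 1*(-607) = (147 - 288288) + 607 = -288141 + 607 = -287534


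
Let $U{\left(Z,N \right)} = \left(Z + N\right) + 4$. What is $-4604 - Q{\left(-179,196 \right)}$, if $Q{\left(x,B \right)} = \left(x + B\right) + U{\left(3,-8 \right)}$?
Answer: $-4620$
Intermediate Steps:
$U{\left(Z,N \right)} = 4 + N + Z$ ($U{\left(Z,N \right)} = \left(N + Z\right) + 4 = 4 + N + Z$)
$Q{\left(x,B \right)} = -1 + B + x$ ($Q{\left(x,B \right)} = \left(x + B\right) + \left(4 - 8 + 3\right) = \left(B + x\right) - 1 = -1 + B + x$)
$-4604 - Q{\left(-179,196 \right)} = -4604 - \left(-1 + 196 - 179\right) = -4604 - 16 = -4620$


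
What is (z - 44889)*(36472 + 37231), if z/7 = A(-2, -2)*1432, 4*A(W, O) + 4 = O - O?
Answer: -4047252839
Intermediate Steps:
A(W, O) = -1 (A(W, O) = -1 + (O - O)/4 = -1 + (¼)*0 = -1 + 0 = -1)
z = -10024 (z = 7*(-1*1432) = 7*(-1432) = -10024)
(z - 44889)*(36472 + 37231) = (-10024 - 44889)*(36472 + 37231) = -54913*73703 = -4047252839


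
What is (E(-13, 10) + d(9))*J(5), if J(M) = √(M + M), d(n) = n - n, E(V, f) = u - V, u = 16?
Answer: 29*√10 ≈ 91.706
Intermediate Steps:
E(V, f) = 16 - V
d(n) = 0
J(M) = √2*√M (J(M) = √(2*M) = √2*√M)
(E(-13, 10) + d(9))*J(5) = ((16 - 1*(-13)) + 0)*(√2*√5) = ((16 + 13) + 0)*√10 = (29 + 0)*√10 = 29*√10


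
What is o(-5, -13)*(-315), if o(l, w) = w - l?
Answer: 2520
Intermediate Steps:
o(-5, -13)*(-315) = (-13 - 1*(-5))*(-315) = (-13 + 5)*(-315) = -8*(-315) = 2520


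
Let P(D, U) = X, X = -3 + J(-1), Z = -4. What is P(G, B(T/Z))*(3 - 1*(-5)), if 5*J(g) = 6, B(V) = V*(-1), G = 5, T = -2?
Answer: -72/5 ≈ -14.400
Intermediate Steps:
B(V) = -V
J(g) = 6/5 (J(g) = (⅕)*6 = 6/5)
X = -9/5 (X = -3 + 6/5 = -9/5 ≈ -1.8000)
P(D, U) = -9/5
P(G, B(T/Z))*(3 - 1*(-5)) = -9*(3 - 1*(-5))/5 = -9*(3 + 5)/5 = -9/5*8 = -72/5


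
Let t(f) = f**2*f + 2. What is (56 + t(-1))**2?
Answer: 3249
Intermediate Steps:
t(f) = 2 + f**3 (t(f) = f**3 + 2 = 2 + f**3)
(56 + t(-1))**2 = (56 + (2 + (-1)**3))**2 = (56 + (2 - 1))**2 = (56 + 1)**2 = 57**2 = 3249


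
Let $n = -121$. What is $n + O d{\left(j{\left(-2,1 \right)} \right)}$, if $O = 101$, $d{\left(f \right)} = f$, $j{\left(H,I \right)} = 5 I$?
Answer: $384$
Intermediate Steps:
$n + O d{\left(j{\left(-2,1 \right)} \right)} = -121 + 101 \cdot 5 \cdot 1 = -121 + 101 \cdot 5 = -121 + 505 = 384$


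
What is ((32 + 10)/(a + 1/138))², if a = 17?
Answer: 33593616/5508409 ≈ 6.0986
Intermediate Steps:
((32 + 10)/(a + 1/138))² = ((32 + 10)/(17 + 1/138))² = (42/(17 + 1/138))² = (42/(2347/138))² = (42*(138/2347))² = (5796/2347)² = 33593616/5508409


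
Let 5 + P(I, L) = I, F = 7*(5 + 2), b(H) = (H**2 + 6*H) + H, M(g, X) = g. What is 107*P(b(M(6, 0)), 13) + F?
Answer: 7860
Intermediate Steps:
b(H) = H**2 + 7*H
F = 49 (F = 7*7 = 49)
P(I, L) = -5 + I
107*P(b(M(6, 0)), 13) + F = 107*(-5 + 6*(7 + 6)) + 49 = 107*(-5 + 6*13) + 49 = 107*(-5 + 78) + 49 = 107*73 + 49 = 7811 + 49 = 7860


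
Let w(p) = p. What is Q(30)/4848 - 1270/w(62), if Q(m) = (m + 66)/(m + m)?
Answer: -1924019/93930 ≈ -20.484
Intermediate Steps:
Q(m) = (66 + m)/(2*m) (Q(m) = (66 + m)/((2*m)) = (66 + m)*(1/(2*m)) = (66 + m)/(2*m))
Q(30)/4848 - 1270/w(62) = ((½)*(66 + 30)/30)/4848 - 1270/62 = ((½)*(1/30)*96)*(1/4848) - 1270*1/62 = (8/5)*(1/4848) - 635/31 = 1/3030 - 635/31 = -1924019/93930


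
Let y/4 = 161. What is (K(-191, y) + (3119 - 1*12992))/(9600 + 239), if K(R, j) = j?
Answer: -9229/9839 ≈ -0.93800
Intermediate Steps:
y = 644 (y = 4*161 = 644)
(K(-191, y) + (3119 - 1*12992))/(9600 + 239) = (644 + (3119 - 1*12992))/(9600 + 239) = (644 + (3119 - 12992))/9839 = (644 - 9873)*(1/9839) = -9229*1/9839 = -9229/9839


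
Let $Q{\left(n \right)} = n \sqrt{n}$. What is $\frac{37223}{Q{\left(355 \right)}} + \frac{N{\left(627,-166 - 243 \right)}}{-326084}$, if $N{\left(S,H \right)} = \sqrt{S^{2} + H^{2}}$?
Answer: $- \frac{\sqrt{560410}}{326084} + \frac{37223 \sqrt{355}}{126025} \approx 5.5628$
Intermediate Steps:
$Q{\left(n \right)} = n^{\frac{3}{2}}$
$N{\left(S,H \right)} = \sqrt{H^{2} + S^{2}}$
$\frac{37223}{Q{\left(355 \right)}} + \frac{N{\left(627,-166 - 243 \right)}}{-326084} = \frac{37223}{355^{\frac{3}{2}}} + \frac{\sqrt{\left(-166 - 243\right)^{2} + 627^{2}}}{-326084} = \frac{37223}{355 \sqrt{355}} + \sqrt{\left(-409\right)^{2} + 393129} \left(- \frac{1}{326084}\right) = 37223 \frac{\sqrt{355}}{126025} + \sqrt{167281 + 393129} \left(- \frac{1}{326084}\right) = \frac{37223 \sqrt{355}}{126025} + \sqrt{560410} \left(- \frac{1}{326084}\right) = \frac{37223 \sqrt{355}}{126025} - \frac{\sqrt{560410}}{326084} = - \frac{\sqrt{560410}}{326084} + \frac{37223 \sqrt{355}}{126025}$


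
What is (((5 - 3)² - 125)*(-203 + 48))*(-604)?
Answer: -11328020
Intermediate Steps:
(((5 - 3)² - 125)*(-203 + 48))*(-604) = ((2² - 125)*(-155))*(-604) = ((4 - 125)*(-155))*(-604) = -121*(-155)*(-604) = 18755*(-604) = -11328020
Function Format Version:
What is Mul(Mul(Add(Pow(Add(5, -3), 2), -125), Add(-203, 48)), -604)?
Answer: -11328020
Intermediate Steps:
Mul(Mul(Add(Pow(Add(5, -3), 2), -125), Add(-203, 48)), -604) = Mul(Mul(Add(Pow(2, 2), -125), -155), -604) = Mul(Mul(Add(4, -125), -155), -604) = Mul(Mul(-121, -155), -604) = Mul(18755, -604) = -11328020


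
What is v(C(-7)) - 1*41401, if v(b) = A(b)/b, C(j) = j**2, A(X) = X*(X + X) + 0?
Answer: -41303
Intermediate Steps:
A(X) = 2*X**2 (A(X) = X*(2*X) + 0 = 2*X**2 + 0 = 2*X**2)
v(b) = 2*b (v(b) = (2*b**2)/b = 2*b)
v(C(-7)) - 1*41401 = 2*(-7)**2 - 1*41401 = 2*49 - 41401 = 98 - 41401 = -41303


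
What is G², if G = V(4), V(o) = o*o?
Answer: 256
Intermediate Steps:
V(o) = o²
G = 16 (G = 4² = 16)
G² = 16² = 256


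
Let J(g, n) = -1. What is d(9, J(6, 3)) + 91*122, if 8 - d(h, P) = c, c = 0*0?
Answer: 11110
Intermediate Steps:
c = 0
d(h, P) = 8 (d(h, P) = 8 - 1*0 = 8 + 0 = 8)
d(9, J(6, 3)) + 91*122 = 8 + 91*122 = 8 + 11102 = 11110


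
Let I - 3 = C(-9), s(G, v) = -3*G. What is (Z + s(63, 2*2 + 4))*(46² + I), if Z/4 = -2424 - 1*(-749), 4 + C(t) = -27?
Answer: -14384232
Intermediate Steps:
C(t) = -31 (C(t) = -4 - 27 = -31)
Z = -6700 (Z = 4*(-2424 - 1*(-749)) = 4*(-2424 + 749) = 4*(-1675) = -6700)
I = -28 (I = 3 - 31 = -28)
(Z + s(63, 2*2 + 4))*(46² + I) = (-6700 - 3*63)*(46² - 28) = (-6700 - 189)*(2116 - 28) = -6889*2088 = -14384232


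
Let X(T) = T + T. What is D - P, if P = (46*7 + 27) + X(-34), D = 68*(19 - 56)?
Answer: -2797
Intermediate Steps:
X(T) = 2*T
D = -2516 (D = 68*(-37) = -2516)
P = 281 (P = (46*7 + 27) + 2*(-34) = (322 + 27) - 68 = 349 - 68 = 281)
D - P = -2516 - 1*281 = -2516 - 281 = -2797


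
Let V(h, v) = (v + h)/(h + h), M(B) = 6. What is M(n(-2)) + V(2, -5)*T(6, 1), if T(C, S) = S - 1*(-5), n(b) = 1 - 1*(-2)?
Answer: 3/2 ≈ 1.5000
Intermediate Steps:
n(b) = 3 (n(b) = 1 + 2 = 3)
V(h, v) = (h + v)/(2*h) (V(h, v) = (h + v)/((2*h)) = (h + v)*(1/(2*h)) = (h + v)/(2*h))
T(C, S) = 5 + S (T(C, S) = S + 5 = 5 + S)
M(n(-2)) + V(2, -5)*T(6, 1) = 6 + ((½)*(2 - 5)/2)*(5 + 1) = 6 + ((½)*(½)*(-3))*6 = 6 - ¾*6 = 6 - 9/2 = 3/2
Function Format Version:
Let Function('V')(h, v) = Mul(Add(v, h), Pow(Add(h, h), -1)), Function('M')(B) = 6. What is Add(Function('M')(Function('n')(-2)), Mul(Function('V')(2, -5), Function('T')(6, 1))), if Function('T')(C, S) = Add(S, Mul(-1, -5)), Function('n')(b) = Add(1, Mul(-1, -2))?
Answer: Rational(3, 2) ≈ 1.5000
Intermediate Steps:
Function('n')(b) = 3 (Function('n')(b) = Add(1, 2) = 3)
Function('V')(h, v) = Mul(Rational(1, 2), Pow(h, -1), Add(h, v)) (Function('V')(h, v) = Mul(Add(h, v), Pow(Mul(2, h), -1)) = Mul(Add(h, v), Mul(Rational(1, 2), Pow(h, -1))) = Mul(Rational(1, 2), Pow(h, -1), Add(h, v)))
Function('T')(C, S) = Add(5, S) (Function('T')(C, S) = Add(S, 5) = Add(5, S))
Add(Function('M')(Function('n')(-2)), Mul(Function('V')(2, -5), Function('T')(6, 1))) = Add(6, Mul(Mul(Rational(1, 2), Pow(2, -1), Add(2, -5)), Add(5, 1))) = Add(6, Mul(Mul(Rational(1, 2), Rational(1, 2), -3), 6)) = Add(6, Mul(Rational(-3, 4), 6)) = Add(6, Rational(-9, 2)) = Rational(3, 2)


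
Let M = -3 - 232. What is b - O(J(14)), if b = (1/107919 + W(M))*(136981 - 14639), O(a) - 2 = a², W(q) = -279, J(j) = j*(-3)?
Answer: -3683834799754/107919 ≈ -3.4135e+7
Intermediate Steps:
J(j) = -3*j
M = -235
O(a) = 2 + a²
b = -3683644214800/107919 (b = (1/107919 - 279)*(136981 - 14639) = (1/107919 - 279)*122342 = -30109400/107919*122342 = -3683644214800/107919 ≈ -3.4133e+7)
b - O(J(14)) = -3683644214800/107919 - (2 + (-3*14)²) = -3683644214800/107919 - (2 + (-42)²) = -3683644214800/107919 - (2 + 1764) = -3683644214800/107919 - 1*1766 = -3683644214800/107919 - 1766 = -3683834799754/107919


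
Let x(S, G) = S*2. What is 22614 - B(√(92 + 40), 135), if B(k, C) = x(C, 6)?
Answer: 22344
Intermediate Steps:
x(S, G) = 2*S
B(k, C) = 2*C
22614 - B(√(92 + 40), 135) = 22614 - 2*135 = 22614 - 1*270 = 22614 - 270 = 22344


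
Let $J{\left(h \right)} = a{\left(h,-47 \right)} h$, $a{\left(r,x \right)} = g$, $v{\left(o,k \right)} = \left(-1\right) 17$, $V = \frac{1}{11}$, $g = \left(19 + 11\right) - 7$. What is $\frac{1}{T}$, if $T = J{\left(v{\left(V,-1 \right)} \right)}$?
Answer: $- \frac{1}{391} \approx -0.0025575$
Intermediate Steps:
$g = 23$ ($g = 30 - 7 = 23$)
$V = \frac{1}{11} \approx 0.090909$
$v{\left(o,k \right)} = -17$
$a{\left(r,x \right)} = 23$
$J{\left(h \right)} = 23 h$
$T = -391$ ($T = 23 \left(-17\right) = -391$)
$\frac{1}{T} = \frac{1}{-391} = - \frac{1}{391}$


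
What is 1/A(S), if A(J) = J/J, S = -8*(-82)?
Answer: 1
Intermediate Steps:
S = 656
A(J) = 1
1/A(S) = 1/1 = 1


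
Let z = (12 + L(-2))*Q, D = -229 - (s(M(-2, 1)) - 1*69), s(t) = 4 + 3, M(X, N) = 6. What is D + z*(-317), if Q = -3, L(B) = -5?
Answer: 6490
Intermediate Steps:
s(t) = 7
D = -167 (D = -229 - (7 - 1*69) = -229 - (7 - 69) = -229 - 1*(-62) = -229 + 62 = -167)
z = -21 (z = (12 - 5)*(-3) = 7*(-3) = -21)
D + z*(-317) = -167 - 21*(-317) = -167 + 6657 = 6490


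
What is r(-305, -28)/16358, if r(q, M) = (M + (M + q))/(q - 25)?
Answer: 361/5398140 ≈ 6.6875e-5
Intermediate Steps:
r(q, M) = (q + 2*M)/(-25 + q)
r(-305, -28)/16358 = ((-305 + 2*(-28))/(-25 - 305))/16358 = ((-305 - 56)/(-330))*(1/16358) = -1/330*(-361)*(1/16358) = (361/330)*(1/16358) = 361/5398140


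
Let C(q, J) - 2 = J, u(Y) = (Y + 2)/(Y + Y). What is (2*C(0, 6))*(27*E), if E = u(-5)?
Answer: 648/5 ≈ 129.60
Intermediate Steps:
u(Y) = (2 + Y)/(2*Y) (u(Y) = (2 + Y)/((2*Y)) = (2 + Y)*(1/(2*Y)) = (2 + Y)/(2*Y))
C(q, J) = 2 + J
E = 3/10 (E = (½)*(2 - 5)/(-5) = (½)*(-⅕)*(-3) = 3/10 ≈ 0.30000)
(2*C(0, 6))*(27*E) = (2*(2 + 6))*(27*(3/10)) = (2*8)*(81/10) = 16*(81/10) = 648/5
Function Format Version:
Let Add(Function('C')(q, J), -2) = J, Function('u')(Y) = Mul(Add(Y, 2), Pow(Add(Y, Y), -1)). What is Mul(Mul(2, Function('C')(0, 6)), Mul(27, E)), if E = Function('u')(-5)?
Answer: Rational(648, 5) ≈ 129.60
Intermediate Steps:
Function('u')(Y) = Mul(Rational(1, 2), Pow(Y, -1), Add(2, Y)) (Function('u')(Y) = Mul(Add(2, Y), Pow(Mul(2, Y), -1)) = Mul(Add(2, Y), Mul(Rational(1, 2), Pow(Y, -1))) = Mul(Rational(1, 2), Pow(Y, -1), Add(2, Y)))
Function('C')(q, J) = Add(2, J)
E = Rational(3, 10) (E = Mul(Rational(1, 2), Pow(-5, -1), Add(2, -5)) = Mul(Rational(1, 2), Rational(-1, 5), -3) = Rational(3, 10) ≈ 0.30000)
Mul(Mul(2, Function('C')(0, 6)), Mul(27, E)) = Mul(Mul(2, Add(2, 6)), Mul(27, Rational(3, 10))) = Mul(Mul(2, 8), Rational(81, 10)) = Mul(16, Rational(81, 10)) = Rational(648, 5)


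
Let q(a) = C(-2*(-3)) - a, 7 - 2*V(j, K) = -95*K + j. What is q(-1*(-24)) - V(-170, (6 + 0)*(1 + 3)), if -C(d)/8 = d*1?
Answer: -2601/2 ≈ -1300.5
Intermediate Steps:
C(d) = -8*d
V(j, K) = 7/2 - j/2 + 95*K/2 (V(j, K) = 7/2 - (-95*K + j)/2 = 7/2 - (j - 95*K)/2 = 7/2 + (-j/2 + 95*K/2) = 7/2 - j/2 + 95*K/2)
q(a) = -48 - a (q(a) = -(-16)*(-3) - a = -8*6 - a = -48 - a)
q(-1*(-24)) - V(-170, (6 + 0)*(1 + 3)) = (-48 - (-1)*(-24)) - (7/2 - ½*(-170) + 95*((6 + 0)*(1 + 3))/2) = (-48 - 1*24) - (7/2 + 85 + 95*(6*4)/2) = (-48 - 24) - (7/2 + 85 + (95/2)*24) = -72 - (7/2 + 85 + 1140) = -72 - 1*2457/2 = -72 - 2457/2 = -2601/2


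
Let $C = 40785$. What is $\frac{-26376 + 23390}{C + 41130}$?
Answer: $- \frac{2986}{81915} \approx -0.036452$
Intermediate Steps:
$\frac{-26376 + 23390}{C + 41130} = \frac{-26376 + 23390}{40785 + 41130} = - \frac{2986}{81915}$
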